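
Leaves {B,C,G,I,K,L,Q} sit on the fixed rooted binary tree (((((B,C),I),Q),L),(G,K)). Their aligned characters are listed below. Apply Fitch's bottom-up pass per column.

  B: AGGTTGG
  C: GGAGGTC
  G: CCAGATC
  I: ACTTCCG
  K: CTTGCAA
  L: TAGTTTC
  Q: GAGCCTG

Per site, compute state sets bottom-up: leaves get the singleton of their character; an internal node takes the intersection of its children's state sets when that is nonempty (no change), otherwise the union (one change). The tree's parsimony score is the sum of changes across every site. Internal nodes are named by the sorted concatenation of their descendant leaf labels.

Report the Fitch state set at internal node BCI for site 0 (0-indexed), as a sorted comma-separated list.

A

[col 0] BC: children B:{A}, C:{G} ∪→ {A,G}; cost 1
[col 0] BCI: children BC:{A,G}, I:{A} ∩→ {A}; cost 0
[col 0] BCIQ: children BCI:{A}, Q:{G} ∪→ {A,G}; cost 1
[col 0] BCILQ: children BCIQ:{A,G}, L:{T} ∪→ {A,G,T}; cost 1
[col 0] GK: children G:{C}, K:{C} ∩→ {C}; cost 0
[col 0] BCGIKLQ: children BCILQ:{A,G,T}, GK:{C} ∪→ {A,C,G,T}; cost 1
[col 1] BC: children B:{G}, C:{G} ∩→ {G}; cost 0
[col 1] BCI: children BC:{G}, I:{C} ∪→ {C,G}; cost 1
[col 1] BCIQ: children BCI:{C,G}, Q:{A} ∪→ {A,C,G}; cost 1
[col 1] BCILQ: children BCIQ:{A,C,G}, L:{A} ∩→ {A}; cost 0
[col 1] GK: children G:{C}, K:{T} ∪→ {C,T}; cost 1
[col 1] BCGIKLQ: children BCILQ:{A}, GK:{C,T} ∪→ {A,C,T}; cost 1
[col 2] BC: children B:{G}, C:{A} ∪→ {A,G}; cost 1
[col 2] BCI: children BC:{A,G}, I:{T} ∪→ {A,G,T}; cost 1
[col 2] BCIQ: children BCI:{A,G,T}, Q:{G} ∩→ {G}; cost 0
[col 2] BCILQ: children BCIQ:{G}, L:{G} ∩→ {G}; cost 0
[col 2] GK: children G:{A}, K:{T} ∪→ {A,T}; cost 1
[col 2] BCGIKLQ: children BCILQ:{G}, GK:{A,T} ∪→ {A,G,T}; cost 1
[col 3] BC: children B:{T}, C:{G} ∪→ {G,T}; cost 1
[col 3] BCI: children BC:{G,T}, I:{T} ∩→ {T}; cost 0
[col 3] BCIQ: children BCI:{T}, Q:{C} ∪→ {C,T}; cost 1
[col 3] BCILQ: children BCIQ:{C,T}, L:{T} ∩→ {T}; cost 0
[col 3] GK: children G:{G}, K:{G} ∩→ {G}; cost 0
[col 3] BCGIKLQ: children BCILQ:{T}, GK:{G} ∪→ {G,T}; cost 1
[col 4] BC: children B:{T}, C:{G} ∪→ {G,T}; cost 1
[col 4] BCI: children BC:{G,T}, I:{C} ∪→ {C,G,T}; cost 1
[col 4] BCIQ: children BCI:{C,G,T}, Q:{C} ∩→ {C}; cost 0
[col 4] BCILQ: children BCIQ:{C}, L:{T} ∪→ {C,T}; cost 1
[col 4] GK: children G:{A}, K:{C} ∪→ {A,C}; cost 1
[col 4] BCGIKLQ: children BCILQ:{C,T}, GK:{A,C} ∩→ {C}; cost 0
[col 5] BC: children B:{G}, C:{T} ∪→ {G,T}; cost 1
[col 5] BCI: children BC:{G,T}, I:{C} ∪→ {C,G,T}; cost 1
[col 5] BCIQ: children BCI:{C,G,T}, Q:{T} ∩→ {T}; cost 0
[col 5] BCILQ: children BCIQ:{T}, L:{T} ∩→ {T}; cost 0
[col 5] GK: children G:{T}, K:{A} ∪→ {A,T}; cost 1
[col 5] BCGIKLQ: children BCILQ:{T}, GK:{A,T} ∩→ {T}; cost 0
[col 6] BC: children B:{G}, C:{C} ∪→ {C,G}; cost 1
[col 6] BCI: children BC:{C,G}, I:{G} ∩→ {G}; cost 0
[col 6] BCIQ: children BCI:{G}, Q:{G} ∩→ {G}; cost 0
[col 6] BCILQ: children BCIQ:{G}, L:{C} ∪→ {C,G}; cost 1
[col 6] GK: children G:{C}, K:{A} ∪→ {A,C}; cost 1
[col 6] BCGIKLQ: children BCILQ:{C,G}, GK:{A,C} ∩→ {C}; cost 0
per-site changes: [4, 4, 4, 3, 4, 3, 3]; total = 25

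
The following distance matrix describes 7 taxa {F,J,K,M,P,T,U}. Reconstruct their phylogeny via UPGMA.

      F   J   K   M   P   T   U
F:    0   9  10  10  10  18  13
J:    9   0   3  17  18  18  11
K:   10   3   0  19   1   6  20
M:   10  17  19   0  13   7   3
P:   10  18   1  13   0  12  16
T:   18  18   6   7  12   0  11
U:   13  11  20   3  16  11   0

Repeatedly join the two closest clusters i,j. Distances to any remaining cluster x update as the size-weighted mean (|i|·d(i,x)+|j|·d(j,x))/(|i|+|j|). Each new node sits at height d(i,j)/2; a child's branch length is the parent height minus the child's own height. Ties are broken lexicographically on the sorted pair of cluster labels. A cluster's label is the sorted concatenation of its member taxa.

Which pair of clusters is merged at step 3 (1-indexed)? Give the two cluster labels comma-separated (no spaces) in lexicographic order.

F,J

step 1: merge (K,P) at d=1; branch lengths K→1/2, P→1/2; new cluster KP
  updated: d(F,KP)=10, d(J,KP)=21/2, d(KP,M)=16, d(KP,T)=9, d(KP,U)=18
step 2: merge (M,U) at d=3; branch lengths M→3/2, U→3/2; new cluster MU
  updated: d(F,MU)=23/2, d(J,MU)=14, d(KP,MU)=17, d(MU,T)=9
step 3: merge (F,J) at d=9; branch lengths F→9/2, J→9/2; new cluster FJ
  updated: d(FJ,KP)=41/4, d(FJ,MU)=51/4, d(FJ,T)=18
step 4: merge (KP,T) at d=9; branch lengths KP→4, T→9/2; new cluster KPT
  updated: d(FJ,KPT)=77/6, d(KPT,MU)=43/3
step 5: merge (FJ,MU) at d=51/4; branch lengths FJ→15/8, MU→39/8; new cluster FJMU
  updated: d(FJMU,KPT)=163/12
step 6: merge (FJMU,KPT) at d=163/12; branch lengths FJMU→5/12, KPT→55/24; new cluster FJKMPTU
final tree: (((F:9/2,J:9/2):15/8,(M:3/2,U:3/2):39/8):5/12,((K:1/2,P:1/2):4,T:9/2):55/24)
total length: 743/24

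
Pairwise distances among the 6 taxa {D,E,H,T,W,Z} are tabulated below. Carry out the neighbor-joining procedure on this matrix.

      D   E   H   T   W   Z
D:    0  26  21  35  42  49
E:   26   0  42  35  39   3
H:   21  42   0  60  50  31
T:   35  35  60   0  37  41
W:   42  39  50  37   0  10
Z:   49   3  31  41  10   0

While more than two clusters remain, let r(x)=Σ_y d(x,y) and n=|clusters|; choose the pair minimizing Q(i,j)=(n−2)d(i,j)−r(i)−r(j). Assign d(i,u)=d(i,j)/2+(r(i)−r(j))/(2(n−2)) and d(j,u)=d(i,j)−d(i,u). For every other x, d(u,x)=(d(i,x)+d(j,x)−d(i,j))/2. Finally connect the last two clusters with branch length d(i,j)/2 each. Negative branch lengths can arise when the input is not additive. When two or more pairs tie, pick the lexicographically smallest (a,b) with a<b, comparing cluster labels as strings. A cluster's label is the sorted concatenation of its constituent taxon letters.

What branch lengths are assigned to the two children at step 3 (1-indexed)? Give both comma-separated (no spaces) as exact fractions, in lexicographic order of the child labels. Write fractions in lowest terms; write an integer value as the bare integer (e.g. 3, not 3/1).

iteration 1: select D,H (d=21, Q=-293); attach at lengths (53/8, 115/8); label the merged cluster DH
  updated: d(DH,E)=47/2, d(DH,T)=37, d(DH,W)=71/2, d(DH,Z)=59/2
iteration 2: select E,Z (d=3, Q=-175); attach at lengths (13/3, -4/3); label the merged cluster EZ
  updated: d(DH,EZ)=25, d(EZ,T)=73/2, d(EZ,W)=23
iteration 3: select DH,T (d=37, Q=-134); attach at lengths (61/4, 87/4); label the merged cluster DHT
  updated: d(DHT,EZ)=49/4, d(DHT,W)=71/4
iteration 4: select DHT,EZ (d=49/4, Q=-53); attach at lengths (7/2, 35/4); label the merged cluster DEHTZ
  updated: d(DEHTZ,W)=57/4
iteration 5: select DEHTZ,W (d=57/4); attach at lengths (57/8, 57/8); label the merged cluster DEHTWZ
final tree: ((((D:53/8,H:115/8):61/4,T:87/4):7/2,(E:13/3,Z:-4/3):35/4):57/8,W:57/8)
total length: 175/2

61/4,87/4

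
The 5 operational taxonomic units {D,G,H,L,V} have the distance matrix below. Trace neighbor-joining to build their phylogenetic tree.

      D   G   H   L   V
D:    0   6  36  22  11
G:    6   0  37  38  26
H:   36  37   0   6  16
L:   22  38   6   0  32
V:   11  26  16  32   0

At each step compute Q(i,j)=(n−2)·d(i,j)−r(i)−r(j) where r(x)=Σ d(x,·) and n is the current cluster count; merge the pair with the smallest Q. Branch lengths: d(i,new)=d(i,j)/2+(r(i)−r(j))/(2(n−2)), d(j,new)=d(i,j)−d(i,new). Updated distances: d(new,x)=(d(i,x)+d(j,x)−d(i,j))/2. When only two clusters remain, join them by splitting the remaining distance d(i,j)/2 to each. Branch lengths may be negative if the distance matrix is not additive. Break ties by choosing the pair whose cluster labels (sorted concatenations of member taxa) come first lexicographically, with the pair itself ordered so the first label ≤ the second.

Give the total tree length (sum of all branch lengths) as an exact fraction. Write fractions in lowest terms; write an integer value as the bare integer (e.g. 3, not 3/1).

351/8

iteration 1: select H,L (d=6, Q=-175); attach at lengths (5/2, 7/2); label the merged cluster HL
  updated: d(D,HL)=26, d(G,HL)=69/2, d(HL,V)=21
iteration 2: select D,G (d=6, Q=-195/2); attach at lengths (-23/8, 71/8); label the merged cluster DG
  updated: d(DG,HL)=109/4, d(DG,V)=31/2
iteration 3: select DG,HL (d=109/4, Q=-255/4); attach at lengths (87/8, 131/8); label the merged cluster DGHL
  updated: d(DGHL,V)=37/8
iteration 4: select DGHL,V (d=37/8); attach at lengths (37/16, 37/16); label the merged cluster DGHLV
final tree: (((D:-23/8,G:71/8):87/8,(H:5/2,L:7/2):131/8):37/16,V:37/16)
total length: 351/8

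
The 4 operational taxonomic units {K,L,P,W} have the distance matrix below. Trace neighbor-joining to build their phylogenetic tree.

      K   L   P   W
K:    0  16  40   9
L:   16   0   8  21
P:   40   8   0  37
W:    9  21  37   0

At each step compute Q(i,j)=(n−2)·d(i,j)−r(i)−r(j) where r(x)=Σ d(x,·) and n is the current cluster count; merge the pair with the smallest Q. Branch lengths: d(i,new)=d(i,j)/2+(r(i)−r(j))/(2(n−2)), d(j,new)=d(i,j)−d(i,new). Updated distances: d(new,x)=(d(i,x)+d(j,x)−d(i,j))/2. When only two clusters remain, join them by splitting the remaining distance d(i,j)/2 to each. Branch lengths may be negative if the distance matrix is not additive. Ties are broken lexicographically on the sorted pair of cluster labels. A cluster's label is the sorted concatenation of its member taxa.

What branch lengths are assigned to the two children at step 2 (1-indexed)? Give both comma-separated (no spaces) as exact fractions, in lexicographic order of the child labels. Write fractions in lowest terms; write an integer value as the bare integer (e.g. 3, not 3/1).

step 1: merge (K,W) at d=9, Q=-114; branch lengths K→4, W→5; new cluster KW
  updated: d(KW,L)=14, d(KW,P)=34
step 2: merge (KW,L) at d=14, Q=-56; branch lengths KW→20, L→-6; new cluster KLW
  updated: d(KLW,P)=14
step 3: merge (KLW,P) at d=14; branch lengths KLW→7, P→7; new cluster KLPW
final tree: (((K:4,W:5):20,L:-6):7,P:7)
total length: 37

20,-6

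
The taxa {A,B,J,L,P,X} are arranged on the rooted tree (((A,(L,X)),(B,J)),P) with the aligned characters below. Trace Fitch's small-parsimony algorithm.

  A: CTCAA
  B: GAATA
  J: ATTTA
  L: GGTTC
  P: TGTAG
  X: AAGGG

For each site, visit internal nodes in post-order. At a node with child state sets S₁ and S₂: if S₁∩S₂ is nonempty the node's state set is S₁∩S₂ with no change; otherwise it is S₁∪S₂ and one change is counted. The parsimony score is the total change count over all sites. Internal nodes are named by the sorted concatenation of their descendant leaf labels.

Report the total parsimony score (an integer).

[col 0] LX: children L:{G}, X:{A} ∪→ {A,G}; cost 1
[col 0] ALX: children A:{C}, LX:{A,G} ∪→ {A,C,G}; cost 1
[col 0] BJ: children B:{G}, J:{A} ∪→ {A,G}; cost 1
[col 0] ABJLX: children ALX:{A,C,G}, BJ:{A,G} ∩→ {A,G}; cost 0
[col 0] ABJLPX: children ABJLX:{A,G}, P:{T} ∪→ {A,G,T}; cost 1
[col 1] LX: children L:{G}, X:{A} ∪→ {A,G}; cost 1
[col 1] ALX: children A:{T}, LX:{A,G} ∪→ {A,G,T}; cost 1
[col 1] BJ: children B:{A}, J:{T} ∪→ {A,T}; cost 1
[col 1] ABJLX: children ALX:{A,G,T}, BJ:{A,T} ∩→ {A,T}; cost 0
[col 1] ABJLPX: children ABJLX:{A,T}, P:{G} ∪→ {A,G,T}; cost 1
[col 2] LX: children L:{T}, X:{G} ∪→ {G,T}; cost 1
[col 2] ALX: children A:{C}, LX:{G,T} ∪→ {C,G,T}; cost 1
[col 2] BJ: children B:{A}, J:{T} ∪→ {A,T}; cost 1
[col 2] ABJLX: children ALX:{C,G,T}, BJ:{A,T} ∩→ {T}; cost 0
[col 2] ABJLPX: children ABJLX:{T}, P:{T} ∩→ {T}; cost 0
[col 3] LX: children L:{T}, X:{G} ∪→ {G,T}; cost 1
[col 3] ALX: children A:{A}, LX:{G,T} ∪→ {A,G,T}; cost 1
[col 3] BJ: children B:{T}, J:{T} ∩→ {T}; cost 0
[col 3] ABJLX: children ALX:{A,G,T}, BJ:{T} ∩→ {T}; cost 0
[col 3] ABJLPX: children ABJLX:{T}, P:{A} ∪→ {A,T}; cost 1
[col 4] LX: children L:{C}, X:{G} ∪→ {C,G}; cost 1
[col 4] ALX: children A:{A}, LX:{C,G} ∪→ {A,C,G}; cost 1
[col 4] BJ: children B:{A}, J:{A} ∩→ {A}; cost 0
[col 4] ABJLX: children ALX:{A,C,G}, BJ:{A} ∩→ {A}; cost 0
[col 4] ABJLPX: children ABJLX:{A}, P:{G} ∪→ {A,G}; cost 1
per-site changes: [4, 4, 3, 3, 3]; total = 17

17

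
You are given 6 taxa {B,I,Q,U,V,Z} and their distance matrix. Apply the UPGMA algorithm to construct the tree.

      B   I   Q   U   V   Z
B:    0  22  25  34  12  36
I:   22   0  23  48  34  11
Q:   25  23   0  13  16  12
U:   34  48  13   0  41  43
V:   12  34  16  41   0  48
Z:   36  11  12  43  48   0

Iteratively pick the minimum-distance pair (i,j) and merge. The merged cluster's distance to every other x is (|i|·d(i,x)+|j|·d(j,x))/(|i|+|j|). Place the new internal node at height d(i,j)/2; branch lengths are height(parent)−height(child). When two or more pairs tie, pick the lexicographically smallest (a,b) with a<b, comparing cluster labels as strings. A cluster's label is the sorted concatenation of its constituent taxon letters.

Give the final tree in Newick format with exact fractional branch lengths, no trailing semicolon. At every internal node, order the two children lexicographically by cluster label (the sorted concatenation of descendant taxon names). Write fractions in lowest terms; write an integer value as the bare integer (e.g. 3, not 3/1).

(((B:6,V:6):17/2,(Q:13/2,U:13/2):8):17/8,(I:11/2,Z:11/2):89/8)

iteration 1: select I,Z (d=11); attach at lengths (11/2, 11/2); label the merged cluster IZ
  updated: d(B,IZ)=29, d(IZ,Q)=35/2, d(IZ,U)=91/2, d(IZ,V)=41
iteration 2: select B,V (d=12); attach at lengths (6, 6); label the merged cluster BV
  updated: d(BV,IZ)=35, d(BV,Q)=41/2, d(BV,U)=75/2
iteration 3: select Q,U (d=13); attach at lengths (13/2, 13/2); label the merged cluster QU
  updated: d(BV,QU)=29, d(IZ,QU)=63/2
iteration 4: select BV,QU (d=29); attach at lengths (17/2, 8); label the merged cluster BQUV
  updated: d(BQUV,IZ)=133/4
iteration 5: select BQUV,IZ (d=133/4); attach at lengths (17/8, 89/8); label the merged cluster BIQUVZ
final tree: (((B:6,V:6):17/2,(Q:13/2,U:13/2):8):17/8,(I:11/2,Z:11/2):89/8)
total length: 263/4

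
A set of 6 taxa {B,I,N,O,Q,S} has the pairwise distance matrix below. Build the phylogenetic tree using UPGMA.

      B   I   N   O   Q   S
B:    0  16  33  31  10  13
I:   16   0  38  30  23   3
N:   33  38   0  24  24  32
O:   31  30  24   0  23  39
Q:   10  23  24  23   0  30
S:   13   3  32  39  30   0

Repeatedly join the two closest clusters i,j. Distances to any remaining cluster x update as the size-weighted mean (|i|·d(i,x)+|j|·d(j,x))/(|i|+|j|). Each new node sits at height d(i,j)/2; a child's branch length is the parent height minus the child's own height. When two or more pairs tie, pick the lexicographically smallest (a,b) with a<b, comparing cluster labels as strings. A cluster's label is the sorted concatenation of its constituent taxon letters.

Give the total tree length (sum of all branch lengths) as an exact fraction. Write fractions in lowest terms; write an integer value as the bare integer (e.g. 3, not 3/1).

iteration 1: select I,S (d=3); attach at lengths (3/2, 3/2); label the merged cluster IS
  updated: d(B,IS)=29/2, d(IS,N)=35, d(IS,O)=69/2, d(IS,Q)=53/2
iteration 2: select B,Q (d=10); attach at lengths (5, 5); label the merged cluster BQ
  updated: d(BQ,IS)=41/2, d(BQ,N)=57/2, d(BQ,O)=27
iteration 3: select BQ,IS (d=41/2); attach at lengths (21/4, 35/4); label the merged cluster BIQS
  updated: d(BIQS,N)=127/4, d(BIQS,O)=123/4
iteration 4: select N,O (d=24); attach at lengths (12, 12); label the merged cluster NO
  updated: d(BIQS,NO)=125/4
iteration 5: select BIQS,NO (d=125/4); attach at lengths (43/8, 29/8); label the merged cluster BINOQS
final tree: (((B:5,Q:5):21/4,(I:3/2,S:3/2):35/4):43/8,(N:12,O:12):29/8)
total length: 60

60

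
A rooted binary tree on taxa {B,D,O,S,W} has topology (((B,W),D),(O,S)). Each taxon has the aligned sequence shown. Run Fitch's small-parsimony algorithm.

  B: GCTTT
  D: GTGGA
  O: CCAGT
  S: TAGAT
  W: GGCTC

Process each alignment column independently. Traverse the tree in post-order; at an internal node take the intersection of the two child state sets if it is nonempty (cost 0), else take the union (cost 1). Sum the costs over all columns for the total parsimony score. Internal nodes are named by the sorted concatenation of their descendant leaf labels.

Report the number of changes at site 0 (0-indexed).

2

BW@0: {G} ∩ {G} = {G} (intersection, +0)
BDW@0: {G} ∩ {G} = {G} (intersection, +0)
OS@0: {C} ∪ {T} = {C,T} (union, +1)
BDOSW@0: {G} ∪ {C,T} = {C,G,T} (union, +1)
BW@1: {C} ∪ {G} = {C,G} (union, +1)
BDW@1: {C,G} ∪ {T} = {C,G,T} (union, +1)
OS@1: {C} ∪ {A} = {A,C} (union, +1)
BDOSW@1: {C,G,T} ∩ {A,C} = {C} (intersection, +0)
BW@2: {T} ∪ {C} = {C,T} (union, +1)
BDW@2: {C,T} ∪ {G} = {C,G,T} (union, +1)
OS@2: {A} ∪ {G} = {A,G} (union, +1)
BDOSW@2: {C,G,T} ∩ {A,G} = {G} (intersection, +0)
BW@3: {T} ∩ {T} = {T} (intersection, +0)
BDW@3: {T} ∪ {G} = {G,T} (union, +1)
OS@3: {G} ∪ {A} = {A,G} (union, +1)
BDOSW@3: {G,T} ∩ {A,G} = {G} (intersection, +0)
BW@4: {T} ∪ {C} = {C,T} (union, +1)
BDW@4: {C,T} ∪ {A} = {A,C,T} (union, +1)
OS@4: {T} ∩ {T} = {T} (intersection, +0)
BDOSW@4: {A,C,T} ∩ {T} = {T} (intersection, +0)
per-site changes: [2, 3, 3, 2, 2]; total = 12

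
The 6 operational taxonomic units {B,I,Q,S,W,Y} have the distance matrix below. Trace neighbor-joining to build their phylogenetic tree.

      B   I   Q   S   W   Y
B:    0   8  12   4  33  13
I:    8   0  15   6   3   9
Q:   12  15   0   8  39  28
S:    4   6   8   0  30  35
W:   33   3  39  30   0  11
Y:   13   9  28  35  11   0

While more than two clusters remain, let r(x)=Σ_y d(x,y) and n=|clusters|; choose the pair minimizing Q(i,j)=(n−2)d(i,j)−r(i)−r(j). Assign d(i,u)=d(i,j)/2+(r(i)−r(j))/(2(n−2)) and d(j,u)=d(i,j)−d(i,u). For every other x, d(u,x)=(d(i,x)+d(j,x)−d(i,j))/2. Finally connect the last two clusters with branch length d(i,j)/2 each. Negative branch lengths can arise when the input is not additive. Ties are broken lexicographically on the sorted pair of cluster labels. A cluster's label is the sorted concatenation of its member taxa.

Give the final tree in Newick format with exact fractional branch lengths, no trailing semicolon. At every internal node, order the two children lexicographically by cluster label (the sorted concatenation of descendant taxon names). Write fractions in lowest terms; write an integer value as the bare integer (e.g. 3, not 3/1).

(((B:7/8,(I:-7,(W:8,Y:3):15/2):93/8):25/8,Q:29/4):3/8,S:3/8)

1. join W+Y (d=11, Q=-168) ⇒ WY; edges |W|=8, |Y|=3
  updated: d(B,WY)=35/2, d(I,WY)=1/2, d(Q,WY)=28, d(S,WY)=27
2. join I+WY (d=1/2, Q=-101) ⇒ IWY; edges |I|=-7, |WY|=15/2
  updated: d(B,IWY)=25/2, d(IWY,Q)=85/4, d(IWY,S)=65/4
3. join B+IWY (d=25/2, Q=-107/2) ⇒ BIWY; edges |B|=7/8, |IWY|=93/8
  updated: d(BIWY,Q)=83/8, d(BIWY,S)=31/8
4. join BIWY+Q (d=83/8, Q=-89/4) ⇒ BIQWY; edges |BIWY|=25/8, |Q|=29/4
  updated: d(BIQWY,S)=3/4
5. join BIQWY+S (d=3/4) ⇒ BIQSWY; edges |BIQWY|=3/8, |S|=3/8
final tree: (((B:7/8,(I:-7,(W:8,Y:3):15/2):93/8):25/8,Q:29/4):3/8,S:3/8)
total length: 281/8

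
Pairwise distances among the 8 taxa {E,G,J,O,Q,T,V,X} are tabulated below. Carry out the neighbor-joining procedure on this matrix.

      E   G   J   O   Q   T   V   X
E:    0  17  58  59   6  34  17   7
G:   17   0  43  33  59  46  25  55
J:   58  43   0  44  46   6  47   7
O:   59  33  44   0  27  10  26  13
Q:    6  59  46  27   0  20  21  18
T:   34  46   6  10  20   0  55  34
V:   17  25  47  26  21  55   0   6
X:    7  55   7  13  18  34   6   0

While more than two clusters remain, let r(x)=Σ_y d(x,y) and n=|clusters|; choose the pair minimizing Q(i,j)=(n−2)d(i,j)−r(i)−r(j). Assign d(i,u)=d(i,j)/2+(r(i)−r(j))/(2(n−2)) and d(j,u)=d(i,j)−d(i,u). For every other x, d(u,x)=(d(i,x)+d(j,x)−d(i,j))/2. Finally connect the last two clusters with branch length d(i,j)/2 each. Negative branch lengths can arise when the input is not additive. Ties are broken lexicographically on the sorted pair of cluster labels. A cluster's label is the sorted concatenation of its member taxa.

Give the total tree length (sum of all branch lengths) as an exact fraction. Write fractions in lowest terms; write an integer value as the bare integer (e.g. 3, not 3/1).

iteration 1: select J,T (d=6, Q=-420); attach at lengths (41/6, -5/6); label the merged cluster JT
  updated: d(E,JT)=43, d(G,JT)=83/2, d(JT,O)=24, d(JT,Q)=30, d(JT,V)=48, d(JT,X)=35/2
iteration 2: select E,G (d=17, Q=-589/2); attach at lengths (7/20, 333/20); label the merged cluster EG
  updated: d(EG,JT)=135/4, d(EG,O)=75/2, d(EG,Q)=24, d(EG,V)=25/2, d(EG,X)=45/2
iteration 3: select EG,V (d=25/2, Q=-775/4); attach at lengths (267/32, 133/32); label the merged cluster EGV
  updated: d(EGV,JT)=277/8, d(EGV,O)=51/2, d(EGV,Q)=65/4, d(EGV,X)=8
iteration 4: select EGV,Q (d=65/4, Q=-1015/8); attach at lengths (335/48, 445/48); label the merged cluster EGQV
  updated: d(EGQV,JT)=387/16, d(EGQV,O)=145/8, d(EGQV,X)=39/8
iteration 5: select EGQV,X (d=39/8, Q=-1165/16); attach at lengths (345/64, -33/64); label the merged cluster EGQVX
  updated: d(EGQVX,JT)=589/32, d(EGQVX,O)=105/8
iteration 6: select EGQVX,JT (d=589/32, Q=-1777/32); attach at lengths (241/64, 937/64); label the merged cluster EGJQTVX
  updated: d(EGJQTVX,O)=599/64
iteration 7: select EGJQTVX,O (d=599/64); attach at lengths (599/128, 599/128); label the merged cluster EGJOQTVX
final tree: ((((((E:7/20,G:333/20):267/32,V:133/32):335/48,Q:445/48):345/64,X:-33/64):241/64,(J:41/6,T:-5/6):937/64):599/128,O:599/128)
total length: 5401/64

5401/64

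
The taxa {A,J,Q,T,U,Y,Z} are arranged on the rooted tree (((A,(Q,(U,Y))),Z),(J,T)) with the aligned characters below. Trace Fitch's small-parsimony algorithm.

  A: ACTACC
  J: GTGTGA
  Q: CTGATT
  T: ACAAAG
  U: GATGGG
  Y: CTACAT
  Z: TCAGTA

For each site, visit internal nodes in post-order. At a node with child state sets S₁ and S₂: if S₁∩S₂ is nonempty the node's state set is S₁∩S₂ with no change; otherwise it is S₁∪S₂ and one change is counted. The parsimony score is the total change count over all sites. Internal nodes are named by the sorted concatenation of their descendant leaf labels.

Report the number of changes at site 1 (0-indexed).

[col 0] UY: children U:{G}, Y:{C} ∪→ {C,G}; cost 1
[col 0] QUY: children Q:{C}, UY:{C,G} ∩→ {C}; cost 0
[col 0] AQUY: children A:{A}, QUY:{C} ∪→ {A,C}; cost 1
[col 0] AQUYZ: children AQUY:{A,C}, Z:{T} ∪→ {A,C,T}; cost 1
[col 0] JT: children J:{G}, T:{A} ∪→ {A,G}; cost 1
[col 0] AJQTUYZ: children AQUYZ:{A,C,T}, JT:{A,G} ∩→ {A}; cost 0
[col 1] UY: children U:{A}, Y:{T} ∪→ {A,T}; cost 1
[col 1] QUY: children Q:{T}, UY:{A,T} ∩→ {T}; cost 0
[col 1] AQUY: children A:{C}, QUY:{T} ∪→ {C,T}; cost 1
[col 1] AQUYZ: children AQUY:{C,T}, Z:{C} ∩→ {C}; cost 0
[col 1] JT: children J:{T}, T:{C} ∪→ {C,T}; cost 1
[col 1] AJQTUYZ: children AQUYZ:{C}, JT:{C,T} ∩→ {C}; cost 0
[col 2] UY: children U:{T}, Y:{A} ∪→ {A,T}; cost 1
[col 2] QUY: children Q:{G}, UY:{A,T} ∪→ {A,G,T}; cost 1
[col 2] AQUY: children A:{T}, QUY:{A,G,T} ∩→ {T}; cost 0
[col 2] AQUYZ: children AQUY:{T}, Z:{A} ∪→ {A,T}; cost 1
[col 2] JT: children J:{G}, T:{A} ∪→ {A,G}; cost 1
[col 2] AJQTUYZ: children AQUYZ:{A,T}, JT:{A,G} ∩→ {A}; cost 0
[col 3] UY: children U:{G}, Y:{C} ∪→ {C,G}; cost 1
[col 3] QUY: children Q:{A}, UY:{C,G} ∪→ {A,C,G}; cost 1
[col 3] AQUY: children A:{A}, QUY:{A,C,G} ∩→ {A}; cost 0
[col 3] AQUYZ: children AQUY:{A}, Z:{G} ∪→ {A,G}; cost 1
[col 3] JT: children J:{T}, T:{A} ∪→ {A,T}; cost 1
[col 3] AJQTUYZ: children AQUYZ:{A,G}, JT:{A,T} ∩→ {A}; cost 0
[col 4] UY: children U:{G}, Y:{A} ∪→ {A,G}; cost 1
[col 4] QUY: children Q:{T}, UY:{A,G} ∪→ {A,G,T}; cost 1
[col 4] AQUY: children A:{C}, QUY:{A,G,T} ∪→ {A,C,G,T}; cost 1
[col 4] AQUYZ: children AQUY:{A,C,G,T}, Z:{T} ∩→ {T}; cost 0
[col 4] JT: children J:{G}, T:{A} ∪→ {A,G}; cost 1
[col 4] AJQTUYZ: children AQUYZ:{T}, JT:{A,G} ∪→ {A,G,T}; cost 1
[col 5] UY: children U:{G}, Y:{T} ∪→ {G,T}; cost 1
[col 5] QUY: children Q:{T}, UY:{G,T} ∩→ {T}; cost 0
[col 5] AQUY: children A:{C}, QUY:{T} ∪→ {C,T}; cost 1
[col 5] AQUYZ: children AQUY:{C,T}, Z:{A} ∪→ {A,C,T}; cost 1
[col 5] JT: children J:{A}, T:{G} ∪→ {A,G}; cost 1
[col 5] AJQTUYZ: children AQUYZ:{A,C,T}, JT:{A,G} ∩→ {A}; cost 0
per-site changes: [4, 3, 4, 4, 5, 4]; total = 24

3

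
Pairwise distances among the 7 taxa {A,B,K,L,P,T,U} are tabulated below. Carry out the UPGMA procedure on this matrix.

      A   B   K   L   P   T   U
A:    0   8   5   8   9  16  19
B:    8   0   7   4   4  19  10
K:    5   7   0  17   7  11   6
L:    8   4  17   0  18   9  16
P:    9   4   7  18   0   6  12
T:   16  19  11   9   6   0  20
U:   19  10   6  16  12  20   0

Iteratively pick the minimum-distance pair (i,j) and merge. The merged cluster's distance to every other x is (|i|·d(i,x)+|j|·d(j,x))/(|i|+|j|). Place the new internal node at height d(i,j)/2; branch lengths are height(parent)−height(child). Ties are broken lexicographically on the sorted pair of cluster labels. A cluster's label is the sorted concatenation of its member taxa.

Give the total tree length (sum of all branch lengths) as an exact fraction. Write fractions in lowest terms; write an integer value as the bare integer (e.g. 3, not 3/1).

1543/48

iteration 1: select B,L (d=4); attach at lengths (2, 2); label the merged cluster BL
  updated: d(A,BL)=8, d(BL,K)=12, d(BL,P)=11, d(BL,T)=14, d(BL,U)=13
iteration 2: select A,K (d=5); attach at lengths (5/2, 5/2); label the merged cluster AK
  updated: d(AK,BL)=10, d(AK,P)=8, d(AK,T)=27/2, d(AK,U)=25/2
iteration 3: select P,T (d=6); attach at lengths (3, 3); label the merged cluster PT
  updated: d(AK,PT)=43/4, d(BL,PT)=25/2, d(PT,U)=16
iteration 4: select AK,BL (d=10); attach at lengths (5/2, 3); label the merged cluster ABKL
  updated: d(ABKL,PT)=93/8, d(ABKL,U)=51/4
iteration 5: select ABKL,PT (d=93/8); attach at lengths (13/16, 45/16); label the merged cluster ABKLPT
  updated: d(ABKLPT,U)=83/6
iteration 6: select ABKLPT,U (d=83/6); attach at lengths (53/48, 83/12); label the merged cluster ABKLPTU
final tree: ((((A:5/2,K:5/2):5/2,(B:2,L:2):3):13/16,(P:3,T:3):45/16):53/48,U:83/12)
total length: 1543/48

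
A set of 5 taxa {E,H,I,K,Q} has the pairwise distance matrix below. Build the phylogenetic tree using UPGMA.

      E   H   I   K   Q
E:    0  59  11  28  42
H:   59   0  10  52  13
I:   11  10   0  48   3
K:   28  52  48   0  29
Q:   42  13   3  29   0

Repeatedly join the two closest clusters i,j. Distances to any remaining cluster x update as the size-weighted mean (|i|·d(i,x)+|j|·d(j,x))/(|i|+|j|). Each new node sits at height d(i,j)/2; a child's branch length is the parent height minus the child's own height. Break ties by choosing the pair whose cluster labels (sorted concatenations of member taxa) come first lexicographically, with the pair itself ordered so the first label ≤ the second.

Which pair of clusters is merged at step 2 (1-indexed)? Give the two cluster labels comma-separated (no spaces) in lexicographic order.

H,IQ

step 1: merge (I,Q) at d=3; branch lengths I→3/2, Q→3/2; new cluster IQ
  updated: d(E,IQ)=53/2, d(H,IQ)=23/2, d(IQ,K)=77/2
step 2: merge (H,IQ) at d=23/2; branch lengths H→23/4, IQ→17/4; new cluster HIQ
  updated: d(E,HIQ)=112/3, d(HIQ,K)=43
step 3: merge (E,K) at d=28; branch lengths E→14, K→14; new cluster EK
  updated: d(EK,HIQ)=241/6
step 4: merge (EK,HIQ) at d=241/6; branch lengths EK→73/12, HIQ→43/3; new cluster EHIKQ
final tree: ((E:14,K:14):73/12,(H:23/4,(I:3/2,Q:3/2):17/4):43/3)
total length: 737/12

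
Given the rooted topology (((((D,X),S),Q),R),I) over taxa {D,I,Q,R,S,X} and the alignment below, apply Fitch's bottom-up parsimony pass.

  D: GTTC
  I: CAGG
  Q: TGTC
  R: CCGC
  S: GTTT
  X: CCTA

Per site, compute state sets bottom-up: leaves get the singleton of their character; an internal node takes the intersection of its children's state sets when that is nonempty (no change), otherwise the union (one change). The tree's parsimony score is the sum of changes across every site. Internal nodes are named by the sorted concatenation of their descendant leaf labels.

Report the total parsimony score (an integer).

11

[col 0] DX: children D:{G}, X:{C} ∪→ {C,G}; cost 1
[col 0] DSX: children DX:{C,G}, S:{G} ∩→ {G}; cost 0
[col 0] DQSX: children DSX:{G}, Q:{T} ∪→ {G,T}; cost 1
[col 0] DQRSX: children DQSX:{G,T}, R:{C} ∪→ {C,G,T}; cost 1
[col 0] DIQRSX: children DQRSX:{C,G,T}, I:{C} ∩→ {C}; cost 0
[col 1] DX: children D:{T}, X:{C} ∪→ {C,T}; cost 1
[col 1] DSX: children DX:{C,T}, S:{T} ∩→ {T}; cost 0
[col 1] DQSX: children DSX:{T}, Q:{G} ∪→ {G,T}; cost 1
[col 1] DQRSX: children DQSX:{G,T}, R:{C} ∪→ {C,G,T}; cost 1
[col 1] DIQRSX: children DQRSX:{C,G,T}, I:{A} ∪→ {A,C,G,T}; cost 1
[col 2] DX: children D:{T}, X:{T} ∩→ {T}; cost 0
[col 2] DSX: children DX:{T}, S:{T} ∩→ {T}; cost 0
[col 2] DQSX: children DSX:{T}, Q:{T} ∩→ {T}; cost 0
[col 2] DQRSX: children DQSX:{T}, R:{G} ∪→ {G,T}; cost 1
[col 2] DIQRSX: children DQRSX:{G,T}, I:{G} ∩→ {G}; cost 0
[col 3] DX: children D:{C}, X:{A} ∪→ {A,C}; cost 1
[col 3] DSX: children DX:{A,C}, S:{T} ∪→ {A,C,T}; cost 1
[col 3] DQSX: children DSX:{A,C,T}, Q:{C} ∩→ {C}; cost 0
[col 3] DQRSX: children DQSX:{C}, R:{C} ∩→ {C}; cost 0
[col 3] DIQRSX: children DQRSX:{C}, I:{G} ∪→ {C,G}; cost 1
per-site changes: [3, 4, 1, 3]; total = 11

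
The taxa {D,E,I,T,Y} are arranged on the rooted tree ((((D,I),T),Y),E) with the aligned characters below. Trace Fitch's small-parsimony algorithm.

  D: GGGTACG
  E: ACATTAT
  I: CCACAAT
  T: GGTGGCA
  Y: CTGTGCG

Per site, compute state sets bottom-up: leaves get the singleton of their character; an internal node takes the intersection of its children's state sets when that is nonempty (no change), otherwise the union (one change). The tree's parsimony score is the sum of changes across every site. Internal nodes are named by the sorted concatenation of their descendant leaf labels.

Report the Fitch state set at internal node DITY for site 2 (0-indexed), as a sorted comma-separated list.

DI@0: {G} ∪ {C} = {C,G} (union, +1)
DIT@0: {C,G} ∩ {G} = {G} (intersection, +0)
DITY@0: {G} ∪ {C} = {C,G} (union, +1)
DEITY@0: {C,G} ∪ {A} = {A,C,G} (union, +1)
DI@1: {G} ∪ {C} = {C,G} (union, +1)
DIT@1: {C,G} ∩ {G} = {G} (intersection, +0)
DITY@1: {G} ∪ {T} = {G,T} (union, +1)
DEITY@1: {G,T} ∪ {C} = {C,G,T} (union, +1)
DI@2: {G} ∪ {A} = {A,G} (union, +1)
DIT@2: {A,G} ∪ {T} = {A,G,T} (union, +1)
DITY@2: {A,G,T} ∩ {G} = {G} (intersection, +0)
DEITY@2: {G} ∪ {A} = {A,G} (union, +1)
DI@3: {T} ∪ {C} = {C,T} (union, +1)
DIT@3: {C,T} ∪ {G} = {C,G,T} (union, +1)
DITY@3: {C,G,T} ∩ {T} = {T} (intersection, +0)
DEITY@3: {T} ∩ {T} = {T} (intersection, +0)
DI@4: {A} ∩ {A} = {A} (intersection, +0)
DIT@4: {A} ∪ {G} = {A,G} (union, +1)
DITY@4: {A,G} ∩ {G} = {G} (intersection, +0)
DEITY@4: {G} ∪ {T} = {G,T} (union, +1)
DI@5: {C} ∪ {A} = {A,C} (union, +1)
DIT@5: {A,C} ∩ {C} = {C} (intersection, +0)
DITY@5: {C} ∩ {C} = {C} (intersection, +0)
DEITY@5: {C} ∪ {A} = {A,C} (union, +1)
DI@6: {G} ∪ {T} = {G,T} (union, +1)
DIT@6: {G,T} ∪ {A} = {A,G,T} (union, +1)
DITY@6: {A,G,T} ∩ {G} = {G} (intersection, +0)
DEITY@6: {G} ∪ {T} = {G,T} (union, +1)
per-site changes: [3, 3, 3, 2, 2, 2, 3]; total = 18

G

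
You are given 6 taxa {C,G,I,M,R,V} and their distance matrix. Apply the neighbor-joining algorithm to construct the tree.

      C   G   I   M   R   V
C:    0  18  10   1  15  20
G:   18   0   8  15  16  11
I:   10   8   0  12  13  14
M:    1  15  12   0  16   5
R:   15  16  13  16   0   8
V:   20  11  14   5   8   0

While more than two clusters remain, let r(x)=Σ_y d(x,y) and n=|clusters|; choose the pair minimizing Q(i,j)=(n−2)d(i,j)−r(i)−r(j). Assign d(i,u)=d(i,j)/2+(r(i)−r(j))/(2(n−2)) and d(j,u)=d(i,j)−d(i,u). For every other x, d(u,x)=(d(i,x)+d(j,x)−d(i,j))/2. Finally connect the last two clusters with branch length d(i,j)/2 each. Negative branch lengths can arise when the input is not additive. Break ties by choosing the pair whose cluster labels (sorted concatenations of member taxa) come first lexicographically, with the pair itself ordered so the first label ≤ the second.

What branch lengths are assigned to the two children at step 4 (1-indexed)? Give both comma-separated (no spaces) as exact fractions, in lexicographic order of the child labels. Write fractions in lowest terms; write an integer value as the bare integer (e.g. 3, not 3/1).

21/8,43/8

step 1: merge (C,M) at d=1, Q=-109; branch lengths C→19/8, M→-11/8; new cluster CM
  updated: d(CM,G)=16, d(CM,I)=21/2, d(CM,R)=15, d(CM,V)=12
step 2: merge (R,V) at d=8, Q=-73; branch lengths R→31/6, V→17/6; new cluster RV
  updated: d(CM,RV)=19/2, d(G,RV)=19/2, d(I,RV)=19/2
step 3: merge (CM,RV) at d=19/2, Q=-91/2; branch lengths CM→53/8, RV→23/8; new cluster CMRV
  updated: d(CMRV,G)=8, d(CMRV,I)=21/4
step 4: merge (CMRV,G) at d=8, Q=-85/4; branch lengths CMRV→21/8, G→43/8; new cluster CGMRV
  updated: d(CGMRV,I)=21/8
step 5: merge (CGMRV,I) at d=21/8; branch lengths CGMRV→21/16, I→21/16; new cluster CGIMRV
final tree: ((((C:19/8,M:-11/8):53/8,(R:31/6,V:17/6):23/8):21/8,G:43/8):21/16,I:21/16)
total length: 233/8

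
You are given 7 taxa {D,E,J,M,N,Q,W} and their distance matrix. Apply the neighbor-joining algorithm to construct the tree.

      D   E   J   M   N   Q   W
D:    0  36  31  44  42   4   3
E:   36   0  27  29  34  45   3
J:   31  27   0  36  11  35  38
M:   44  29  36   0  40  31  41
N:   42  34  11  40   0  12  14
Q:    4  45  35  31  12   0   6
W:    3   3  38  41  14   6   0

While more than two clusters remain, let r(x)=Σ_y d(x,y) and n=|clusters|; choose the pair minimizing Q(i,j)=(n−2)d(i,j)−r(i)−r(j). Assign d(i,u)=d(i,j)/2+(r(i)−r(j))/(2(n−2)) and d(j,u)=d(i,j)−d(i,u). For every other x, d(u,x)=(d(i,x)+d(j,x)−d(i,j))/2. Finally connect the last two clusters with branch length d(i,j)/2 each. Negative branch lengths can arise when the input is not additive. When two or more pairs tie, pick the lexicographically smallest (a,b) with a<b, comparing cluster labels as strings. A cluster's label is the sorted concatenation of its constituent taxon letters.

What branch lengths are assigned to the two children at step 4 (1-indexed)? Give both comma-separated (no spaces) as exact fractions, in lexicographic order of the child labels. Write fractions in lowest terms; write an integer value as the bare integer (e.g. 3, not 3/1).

79/8,83/8

step 1: merge (J,N) at d=11, Q=-276; branch lengths J→8, N→3; new cluster JN
  updated: d(D,JN)=31, d(E,JN)=25, d(JN,M)=65/2, d(JN,Q)=18, d(JN,W)=41/2
step 2: merge (D,Q) at d=4, Q=-206; branch lengths D→15/4, Q→1/4; new cluster DQ
  updated: d(DQ,E)=77/2, d(DQ,JN)=45/2, d(DQ,M)=71/2, d(DQ,W)=5/2
step 3: merge (DQ,W) at d=5/2, Q=-317/2; branch lengths DQ→79/12, W→-49/12; new cluster DQW
  updated: d(DQW,E)=39/2, d(DQW,JN)=81/4, d(DQW,M)=37
step 4: merge (DQW,JN) at d=81/4, Q=-114; branch lengths DQW→79/8, JN→83/8; new cluster DJNQW
  updated: d(DJNQW,E)=97/8, d(DJNQW,M)=197/8
step 5: merge (DJNQW,E) at d=97/8, Q=-263/4; branch lengths DJNQW→31/8, E→33/4; new cluster DEJNQW
  updated: d(DEJNQW,M)=83/4
step 6: merge (DEJNQW,M) at d=83/4; branch lengths DEJNQW→83/8, M→83/8; new cluster DEJMNQW
final tree: (((((D:15/4,Q:1/4):79/12,W:-49/12):79/8,(J:8,N:3):83/8):31/8,E:33/4):83/8,M:83/8)
total length: 565/8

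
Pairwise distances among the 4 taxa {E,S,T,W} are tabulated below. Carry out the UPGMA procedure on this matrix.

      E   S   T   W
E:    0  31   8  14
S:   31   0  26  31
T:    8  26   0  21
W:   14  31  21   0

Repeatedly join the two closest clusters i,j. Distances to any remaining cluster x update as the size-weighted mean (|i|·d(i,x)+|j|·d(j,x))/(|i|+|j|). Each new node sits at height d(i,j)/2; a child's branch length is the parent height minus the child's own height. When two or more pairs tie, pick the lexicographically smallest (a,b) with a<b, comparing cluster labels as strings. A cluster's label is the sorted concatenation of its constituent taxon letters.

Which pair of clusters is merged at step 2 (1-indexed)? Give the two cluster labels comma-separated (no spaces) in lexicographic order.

1. join E+T (d=8) ⇒ ET; edges |E|=4, |T|=4
  updated: d(ET,S)=57/2, d(ET,W)=35/2
2. join ET+W (d=35/2) ⇒ ETW; edges |ET|=19/4, |W|=35/4
  updated: d(ETW,S)=88/3
3. join ETW+S (d=88/3) ⇒ ESTW; edges |ETW|=71/12, |S|=44/3
final tree: (((E:4,T:4):19/4,W:35/4):71/12,S:44/3)
total length: 505/12

ET,W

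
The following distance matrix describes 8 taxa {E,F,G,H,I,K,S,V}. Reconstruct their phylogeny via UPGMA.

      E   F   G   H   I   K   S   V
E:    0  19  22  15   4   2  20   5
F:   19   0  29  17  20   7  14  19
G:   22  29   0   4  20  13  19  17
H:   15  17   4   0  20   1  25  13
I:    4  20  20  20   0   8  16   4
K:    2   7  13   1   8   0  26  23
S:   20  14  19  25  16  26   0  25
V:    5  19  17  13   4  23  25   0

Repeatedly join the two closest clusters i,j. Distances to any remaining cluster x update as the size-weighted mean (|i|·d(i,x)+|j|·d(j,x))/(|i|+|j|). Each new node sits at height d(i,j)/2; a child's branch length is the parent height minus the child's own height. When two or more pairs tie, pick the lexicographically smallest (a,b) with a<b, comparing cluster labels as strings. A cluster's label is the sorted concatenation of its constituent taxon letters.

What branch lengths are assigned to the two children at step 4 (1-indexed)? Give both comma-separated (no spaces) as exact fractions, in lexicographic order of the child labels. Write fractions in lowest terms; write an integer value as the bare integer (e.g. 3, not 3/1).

step 1: merge (H,K) at d=1; branch lengths H→1/2, K→1/2; new cluster HK
  updated: d(E,HK)=17/2, d(F,HK)=12, d(G,HK)=17/2, d(HK,I)=14, d(HK,S)=51/2, d(HK,V)=18
step 2: merge (E,I) at d=4; branch lengths E→2, I→2; new cluster EI
  updated: d(EI,F)=39/2, d(EI,G)=21, d(EI,HK)=45/4, d(EI,S)=18, d(EI,V)=9/2
step 3: merge (EI,V) at d=9/2; branch lengths EI→1/4, V→9/4; new cluster EIV
  updated: d(EIV,F)=58/3, d(EIV,G)=59/3, d(EIV,HK)=27/2, d(EIV,S)=61/3
step 4: merge (G,HK) at d=17/2; branch lengths G→17/4, HK→15/4; new cluster GHK
  updated: d(EIV,GHK)=140/9, d(F,GHK)=53/3, d(GHK,S)=70/3
step 5: merge (F,S) at d=14; branch lengths F→7, S→7; new cluster FS
  updated: d(EIV,FS)=119/6, d(FS,GHK)=41/2
step 6: merge (EIV,GHK) at d=140/9; branch lengths EIV→199/36, GHK→127/36; new cluster EGHIKV
  updated: d(EGHIKV,FS)=121/6
step 7: merge (EGHIKV,FS) at d=121/6; branch lengths EGHIKV→83/36, FS→37/12; new cluster EFGHIKSV
final tree: ((((E:2,I:2):1/4,V:9/4):199/36,(G:17/4,(H:1/2,K:1/2):15/4):127/36):83/36,(F:7,S:7):37/12)
total length: 791/18

17/4,15/4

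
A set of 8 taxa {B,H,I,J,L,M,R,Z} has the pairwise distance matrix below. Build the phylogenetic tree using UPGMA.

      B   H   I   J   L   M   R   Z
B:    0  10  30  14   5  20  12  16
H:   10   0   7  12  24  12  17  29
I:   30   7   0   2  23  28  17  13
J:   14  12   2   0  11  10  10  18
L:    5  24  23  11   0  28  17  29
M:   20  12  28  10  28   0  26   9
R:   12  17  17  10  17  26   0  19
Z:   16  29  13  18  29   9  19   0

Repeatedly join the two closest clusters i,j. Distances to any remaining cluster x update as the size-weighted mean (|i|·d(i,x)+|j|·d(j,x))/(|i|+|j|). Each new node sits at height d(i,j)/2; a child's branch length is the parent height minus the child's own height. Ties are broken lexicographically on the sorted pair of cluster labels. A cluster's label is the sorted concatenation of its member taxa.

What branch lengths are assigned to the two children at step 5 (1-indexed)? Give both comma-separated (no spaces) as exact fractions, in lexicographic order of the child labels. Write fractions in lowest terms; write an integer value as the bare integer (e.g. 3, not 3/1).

19/4,29/4

iteration 1: select I,J (d=2); attach at lengths (1, 1); label the merged cluster IJ
  updated: d(B,IJ)=22, d(H,IJ)=19/2, d(IJ,L)=17, d(IJ,M)=19, d(IJ,R)=27/2, d(IJ,Z)=31/2
iteration 2: select B,L (d=5); attach at lengths (5/2, 5/2); label the merged cluster BL
  updated: d(BL,H)=17, d(BL,IJ)=39/2, d(BL,M)=24, d(BL,R)=29/2, d(BL,Z)=45/2
iteration 3: select M,Z (d=9); attach at lengths (9/2, 9/2); label the merged cluster MZ
  updated: d(BL,MZ)=93/4, d(H,MZ)=41/2, d(IJ,MZ)=69/4, d(MZ,R)=45/2
iteration 4: select H,IJ (d=19/2); attach at lengths (19/4, 15/4); label the merged cluster HIJ
  updated: d(BL,HIJ)=56/3, d(HIJ,MZ)=55/3, d(HIJ,R)=44/3
iteration 5: select BL,R (d=29/2); attach at lengths (19/4, 29/4); label the merged cluster BLR
  updated: d(BLR,HIJ)=52/3, d(BLR,MZ)=23
iteration 6: select BLR,HIJ (d=52/3); attach at lengths (17/12, 47/12); label the merged cluster BHIJLR
  updated: d(BHIJLR,MZ)=62/3
iteration 7: select BHIJLR,MZ (d=62/3); attach at lengths (5/3, 35/6); label the merged cluster BHIJLMRZ
final tree: ((((B:5/2,L:5/2):19/4,R:29/4):17/12,(H:19/4,(I:1,J:1):15/4):47/12):5/3,(M:9/2,Z:9/2):35/6)
total length: 148/3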